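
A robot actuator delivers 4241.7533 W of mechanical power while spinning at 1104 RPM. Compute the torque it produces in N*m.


omega = 1104 * 2*pi/60 = 115.610610 rad/s
tau = P / omega = 4241.7533 / 115.610610 = 36.6900

36.6900 N*m


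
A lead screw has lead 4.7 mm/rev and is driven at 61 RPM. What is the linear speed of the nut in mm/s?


v = lead * (RPM/60) = 4.7*61/60 = 4.7783

4.7783 mm/s


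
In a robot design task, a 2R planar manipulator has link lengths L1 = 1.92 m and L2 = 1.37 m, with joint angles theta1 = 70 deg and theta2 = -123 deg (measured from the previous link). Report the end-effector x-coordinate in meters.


x = L1*cos(th1) + L2*cos(th1+th2) = 1.92*cos(70 deg) + 1.37*cos(-53 deg) = 1.4812

1.4812 m


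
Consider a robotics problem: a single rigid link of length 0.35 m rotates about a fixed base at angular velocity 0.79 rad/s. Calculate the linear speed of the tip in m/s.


v = L*omega = 0.35 * 0.79 = 0.2765

0.2765 m/s


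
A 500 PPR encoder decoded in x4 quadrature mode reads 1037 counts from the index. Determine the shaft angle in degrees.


angle = counts * 360 / (PPR*4) = 1037 * 360 / 2000 = 186.6600

186.6600 degrees


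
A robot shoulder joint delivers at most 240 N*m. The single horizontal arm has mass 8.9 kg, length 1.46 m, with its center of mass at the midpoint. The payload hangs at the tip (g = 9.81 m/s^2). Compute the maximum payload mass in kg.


tau_arm = m_arm*g*(L/2) = 8.9*9.81*1.46/2 = 63.7356 N*m
tau_payload = tau_max - tau_arm = 240 - 63.7356 = 176.2644
m_payload = tau_payload / (g*L) = 176.2644 / (9.81*1.46) = 12.3067

12.3067 kg


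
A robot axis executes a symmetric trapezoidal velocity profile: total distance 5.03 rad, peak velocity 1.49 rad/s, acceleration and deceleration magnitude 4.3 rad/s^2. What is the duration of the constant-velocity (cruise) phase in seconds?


t_acc = v/a = 0.346512 s, d_acc = v^2/(2a) = 0.258151 rad each
d_cruise = 5.03 - 2*0.258151 = 4.513698 rad
t_cruise = d_cruise/v = 4.513698/1.49 = 3.0293

3.0293 s


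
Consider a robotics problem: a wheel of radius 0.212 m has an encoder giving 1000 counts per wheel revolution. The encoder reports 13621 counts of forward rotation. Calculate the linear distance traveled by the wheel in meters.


revs = 13621/1000 = 13.621000
d = revs * 2*pi*r = 13.621000 * 2*pi*0.212 = 18.1437

18.1437 m


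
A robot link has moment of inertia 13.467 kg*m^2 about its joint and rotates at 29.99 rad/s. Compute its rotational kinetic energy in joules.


KE = (1/2)*I*omega^2 = 0.5*13.467*29.99^2 = 6056.1106

6056.1106 J


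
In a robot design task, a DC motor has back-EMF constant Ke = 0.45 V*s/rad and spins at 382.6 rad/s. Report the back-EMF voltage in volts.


V_emf = Ke * omega = 0.45*382.6 = 172.1700

172.1700 V


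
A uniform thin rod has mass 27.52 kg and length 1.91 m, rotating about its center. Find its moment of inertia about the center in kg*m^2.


I = (1/12)*m*L^2 = (1/12)*27.52*1.91^2 = 8.3663

8.3663 kg*m^2


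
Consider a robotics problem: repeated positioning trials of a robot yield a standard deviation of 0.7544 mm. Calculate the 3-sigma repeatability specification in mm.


repeatability = 3*sigma = 3*0.7544 = 2.2632

2.2632 mm


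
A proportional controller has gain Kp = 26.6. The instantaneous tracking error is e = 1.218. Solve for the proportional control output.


u_P = Kp * e = 26.6 * 1.218 = 32.3988

32.3988


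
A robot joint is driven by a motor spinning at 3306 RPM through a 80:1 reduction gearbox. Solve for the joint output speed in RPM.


omega_joint = omega_motor / N = 3306 / 80 = 41.3250

41.3250 RPM


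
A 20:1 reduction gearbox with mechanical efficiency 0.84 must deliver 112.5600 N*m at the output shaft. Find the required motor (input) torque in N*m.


tau_in = tau_out / (N * eta) = 112.5600 / (20 * 0.84) = 6.7000

6.7000 N*m


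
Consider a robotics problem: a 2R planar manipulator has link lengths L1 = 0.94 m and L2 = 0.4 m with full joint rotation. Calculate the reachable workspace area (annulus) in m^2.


r_max = L1 + L2 = 1.3400, r_min = |L1 - L2| = 0.5400
A = pi*(r_max^2 - r_min^2) = pi*(1.7956 - 0.2916) = 4.7250

4.7250 m^2


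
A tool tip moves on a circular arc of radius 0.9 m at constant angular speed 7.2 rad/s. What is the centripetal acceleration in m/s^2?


a_c = omega^2 * r = 7.2^2 * 0.9 = 46.6560

46.6560 m/s^2


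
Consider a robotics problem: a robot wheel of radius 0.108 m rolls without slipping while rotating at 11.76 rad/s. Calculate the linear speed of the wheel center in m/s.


v = omega * r = 11.76 * 0.108 = 1.2701

1.2701 m/s


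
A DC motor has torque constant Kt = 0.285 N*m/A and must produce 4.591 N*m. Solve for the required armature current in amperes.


I = tau / Kt = 4.591/0.285 = 16.1088

16.1088 A


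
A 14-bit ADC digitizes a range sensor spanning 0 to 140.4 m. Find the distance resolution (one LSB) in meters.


res = range / 2^n = 140.4/2^14 = 140.4/16384 = 0.0086

0.0086 m


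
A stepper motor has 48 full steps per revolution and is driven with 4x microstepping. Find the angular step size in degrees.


step = 360/(48*4) = 360/192 = 1.8750

1.8750 degrees


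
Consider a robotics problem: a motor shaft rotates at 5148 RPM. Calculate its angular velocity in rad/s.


omega = 5148 * 2*pi/60 = 539.0973

539.0973 rad/s


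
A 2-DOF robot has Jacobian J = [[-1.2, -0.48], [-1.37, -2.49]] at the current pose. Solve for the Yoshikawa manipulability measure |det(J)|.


det(J) = -1.2*-2.49 - (-0.48)*(-1.37) = 2.3304
|det(J)| = 2.3304

2.3304


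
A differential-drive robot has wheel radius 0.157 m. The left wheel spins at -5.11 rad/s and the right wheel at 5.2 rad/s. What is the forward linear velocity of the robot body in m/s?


v = r*(wR + wL)/2 = 0.157*(5.2 + -5.11)/2 = 0.0071

0.0071 m/s


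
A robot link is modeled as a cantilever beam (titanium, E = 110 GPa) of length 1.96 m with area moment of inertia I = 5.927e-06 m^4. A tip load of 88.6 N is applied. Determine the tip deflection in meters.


delta = F*L^3/(3*E*I) = 88.6*1.96^3/(3*1.100e+11*5.927e-06)
      = 667.1168896/1955910 = 3.4108e-04

3.4108e-04 m


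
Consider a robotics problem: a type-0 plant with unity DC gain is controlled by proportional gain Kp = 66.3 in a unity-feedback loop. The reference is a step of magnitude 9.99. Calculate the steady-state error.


e_ss = R/(1 + Kp) = 9.99/(1 + 66.3) = 9.99/67.3000 = 0.1484

0.1484


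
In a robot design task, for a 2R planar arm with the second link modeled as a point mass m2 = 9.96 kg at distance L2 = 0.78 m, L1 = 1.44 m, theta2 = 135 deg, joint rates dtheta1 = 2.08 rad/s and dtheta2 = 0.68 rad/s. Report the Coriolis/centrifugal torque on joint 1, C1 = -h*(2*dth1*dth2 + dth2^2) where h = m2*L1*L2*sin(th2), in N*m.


h = m2*L1*L2*sin(th2) = 9.96*1.44*0.78*sin(135 deg) = 7.910454
C1 = -h*(2*2.08*0.68 + 0.68^2) = -7.910454*3.2912 = -26.0349

-26.0349 N*m


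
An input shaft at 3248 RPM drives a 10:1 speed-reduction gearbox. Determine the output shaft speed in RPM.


omega_out = omega_in / N = 3248 / 10 = 324.8000

324.8000 RPM


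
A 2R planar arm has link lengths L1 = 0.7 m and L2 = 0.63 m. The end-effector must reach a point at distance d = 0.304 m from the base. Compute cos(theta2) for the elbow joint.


cos(th2) = (d^2 - L1^2 - L2^2)/(2*L1*L2) = (0.304^2 - 0.7^2 - 0.63^2)/(2*0.7*0.63) = -0.9008

-0.9008


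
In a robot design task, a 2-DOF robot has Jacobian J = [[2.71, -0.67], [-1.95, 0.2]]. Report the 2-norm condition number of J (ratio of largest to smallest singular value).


JJ^T eigenvalues: trace(JJ^T) = 11.6355, det(JJ^T) = det(J)^2 = 0.58446025
s_max^2 = (11.6355 + sqrt(133.04701925))/2 = 11.58505048
s_min^2 = (11.6355 - sqrt(133.04701925))/2 = 0.05044952
kappa = s_max/s_min = sqrt(11.58505048/0.05044952) = 15.1538

15.1538


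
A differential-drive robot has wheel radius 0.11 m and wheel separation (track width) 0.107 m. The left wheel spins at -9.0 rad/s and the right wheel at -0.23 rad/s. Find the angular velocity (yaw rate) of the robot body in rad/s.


omega = r*(wR - wL)/L = 0.11*(-0.23 - (-9.0))/0.107 = 9.0159

9.0159 rad/s


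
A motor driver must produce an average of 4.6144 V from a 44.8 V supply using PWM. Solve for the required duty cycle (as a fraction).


D = V_avg/V_supply = 4.6144/44.8 = 0.1030

0.1030


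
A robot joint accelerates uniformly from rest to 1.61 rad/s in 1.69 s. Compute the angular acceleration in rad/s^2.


alpha = delta_omega / t = 1.61 / 1.69 = 0.9527

0.9527 rad/s^2


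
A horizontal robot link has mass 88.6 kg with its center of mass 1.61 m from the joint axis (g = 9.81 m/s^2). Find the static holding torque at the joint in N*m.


tau = m*g*L = 88.6 * 9.81 * 1.61 = 1399.3573

1399.3573 N*m


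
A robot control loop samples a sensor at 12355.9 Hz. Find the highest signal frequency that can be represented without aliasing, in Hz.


f_max = f_s/2 = 12355.9/2 = 6177.9500

6177.9500 Hz


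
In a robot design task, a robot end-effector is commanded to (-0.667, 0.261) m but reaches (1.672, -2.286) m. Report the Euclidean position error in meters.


dx = 1.672 - (-0.667) = 2.3390, dy = -2.286 - (0.261) = -2.5470
err = sqrt(5.470921 + 6.487209) = 3.4581

3.4581 m


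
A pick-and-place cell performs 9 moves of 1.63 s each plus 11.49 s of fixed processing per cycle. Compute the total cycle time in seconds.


T = 9*1.63 + 11.49 = 26.1600

26.1600 s


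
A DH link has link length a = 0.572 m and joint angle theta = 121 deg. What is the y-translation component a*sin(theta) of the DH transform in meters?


a*sin(theta) = 0.572*sin(121 deg) = 0.4903

0.4903 m


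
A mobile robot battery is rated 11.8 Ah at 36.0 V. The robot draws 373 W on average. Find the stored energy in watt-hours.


E = capacity * V = 11.8*36.0 = 424.8000

424.8000 Wh


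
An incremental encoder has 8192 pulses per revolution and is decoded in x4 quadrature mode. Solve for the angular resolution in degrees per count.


resolution = 360 / (PPR * 4) = 360 / 32768 = 0.0110

0.0110 degrees


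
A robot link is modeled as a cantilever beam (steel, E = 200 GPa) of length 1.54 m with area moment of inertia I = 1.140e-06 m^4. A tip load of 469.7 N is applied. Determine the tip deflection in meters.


delta = F*L^3/(3*E*I) = 469.7*1.54^3/(3*2.000e+11*1.140e-06)
      = 1715.4684008/684000 = 0.0025

0.0025 m


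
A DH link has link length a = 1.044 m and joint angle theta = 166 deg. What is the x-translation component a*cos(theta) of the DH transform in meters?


a*cos(theta) = 1.044*cos(166 deg) = -1.0130

-1.0130 m


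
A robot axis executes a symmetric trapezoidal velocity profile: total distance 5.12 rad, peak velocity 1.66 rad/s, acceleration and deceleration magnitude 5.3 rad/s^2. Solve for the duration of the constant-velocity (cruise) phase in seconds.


t_acc = v/a = 0.313208 s, d_acc = v^2/(2a) = 0.259962 rad each
d_cruise = 5.12 - 2*0.259962 = 4.600076 rad
t_cruise = d_cruise/v = 4.600076/1.66 = 2.7711

2.7711 s


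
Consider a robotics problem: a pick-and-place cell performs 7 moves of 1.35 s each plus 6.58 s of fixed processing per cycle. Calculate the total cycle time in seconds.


T = 7*1.35 + 6.58 = 16.0300

16.0300 s


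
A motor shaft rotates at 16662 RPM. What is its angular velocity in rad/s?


omega = 16662 * 2*pi/60 = 1744.8406

1744.8406 rad/s


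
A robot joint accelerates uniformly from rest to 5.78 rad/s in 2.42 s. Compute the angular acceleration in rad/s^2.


alpha = delta_omega / t = 5.78 / 2.42 = 2.3884

2.3884 rad/s^2


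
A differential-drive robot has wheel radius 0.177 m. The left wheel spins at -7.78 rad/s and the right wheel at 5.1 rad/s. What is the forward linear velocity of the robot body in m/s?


v = r*(wR + wL)/2 = 0.177*(5.1 + -7.78)/2 = -0.2372

-0.2372 m/s


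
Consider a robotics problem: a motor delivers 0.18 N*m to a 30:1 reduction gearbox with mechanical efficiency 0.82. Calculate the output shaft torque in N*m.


tau_out = tau_in * N * eta = 0.18 * 30 * 0.82 = 4.4280

4.4280 N*m


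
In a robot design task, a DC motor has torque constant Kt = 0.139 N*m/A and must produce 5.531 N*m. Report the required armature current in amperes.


I = tau / Kt = 5.531/0.139 = 39.7914

39.7914 A


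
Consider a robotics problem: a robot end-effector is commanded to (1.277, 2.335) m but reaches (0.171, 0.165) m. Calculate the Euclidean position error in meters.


dx = 0.171 - (1.277) = -1.1060, dy = 0.165 - (2.335) = -2.1700
err = sqrt(1.223236 + 4.708900) = 2.4356

2.4356 m


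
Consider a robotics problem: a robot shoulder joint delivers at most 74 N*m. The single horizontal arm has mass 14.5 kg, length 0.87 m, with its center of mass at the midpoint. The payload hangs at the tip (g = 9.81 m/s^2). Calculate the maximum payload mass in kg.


tau_arm = m_arm*g*(L/2) = 14.5*9.81*0.87/2 = 61.8766 N*m
tau_payload = tau_max - tau_arm = 74 - 61.8766 = 12.1234
m_payload = tau_payload / (g*L) = 12.1234 / (9.81*0.87) = 1.4205

1.4205 kg


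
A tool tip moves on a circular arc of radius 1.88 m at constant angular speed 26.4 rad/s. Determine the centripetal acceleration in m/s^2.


a_c = omega^2 * r = 26.4^2 * 1.88 = 1310.2848

1310.2848 m/s^2


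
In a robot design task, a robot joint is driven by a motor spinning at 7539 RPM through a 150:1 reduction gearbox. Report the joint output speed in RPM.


omega_joint = omega_motor / N = 7539 / 150 = 50.2600

50.2600 RPM


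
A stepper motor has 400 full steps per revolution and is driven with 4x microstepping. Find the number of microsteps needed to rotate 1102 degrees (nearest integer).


step_size = 360/(400*4) = 360/1600 = 0.225000 deg
n = 1102/(360/1600) = 1102*1600/360 = 4897.7778 -> 4898

4898 steps


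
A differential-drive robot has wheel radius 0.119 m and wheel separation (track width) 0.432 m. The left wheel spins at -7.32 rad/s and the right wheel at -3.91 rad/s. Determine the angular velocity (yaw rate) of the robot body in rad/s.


omega = r*(wR - wL)/L = 0.119*(-3.91 - (-7.32))/0.432 = 0.9393

0.9393 rad/s


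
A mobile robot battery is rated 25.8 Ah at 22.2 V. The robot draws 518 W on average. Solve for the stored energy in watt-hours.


E = capacity * V = 25.8*22.2 = 572.7600

572.7600 Wh


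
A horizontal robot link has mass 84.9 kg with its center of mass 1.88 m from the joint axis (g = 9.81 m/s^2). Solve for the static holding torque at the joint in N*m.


tau = m*g*L = 84.9 * 9.81 * 1.88 = 1565.7937

1565.7937 N*m


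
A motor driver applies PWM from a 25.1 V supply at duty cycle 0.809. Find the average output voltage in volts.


V_avg = V_supply * D = 25.1*0.809 = 20.3059

20.3059 V


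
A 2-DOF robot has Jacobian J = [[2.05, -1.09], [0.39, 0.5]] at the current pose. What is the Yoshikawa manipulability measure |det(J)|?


det(J) = 2.05*0.5 - (-1.09)*(0.39) = 1.4501
|det(J)| = 1.4501

1.4501


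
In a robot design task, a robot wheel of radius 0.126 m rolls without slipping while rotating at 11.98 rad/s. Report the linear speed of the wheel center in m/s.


v = omega * r = 11.98 * 0.126 = 1.5095

1.5095 m/s


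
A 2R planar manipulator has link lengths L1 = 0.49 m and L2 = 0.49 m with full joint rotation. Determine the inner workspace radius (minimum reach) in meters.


r_min = |L1 - L2| = |0.49 - 0.49| = 0

0 m


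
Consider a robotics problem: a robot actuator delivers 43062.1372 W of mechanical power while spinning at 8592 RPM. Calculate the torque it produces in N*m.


omega = 8592 * 2*pi/60 = 899.752136 rad/s
tau = P / omega = 43062.1372 / 899.752136 = 47.8600

47.8600 N*m


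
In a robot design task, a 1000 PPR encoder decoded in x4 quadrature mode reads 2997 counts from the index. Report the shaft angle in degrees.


angle = counts * 360 / (PPR*4) = 2997 * 360 / 4000 = 269.7300

269.7300 degrees


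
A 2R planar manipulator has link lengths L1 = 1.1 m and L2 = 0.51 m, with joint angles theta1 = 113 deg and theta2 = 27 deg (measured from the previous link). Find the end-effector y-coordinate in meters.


y = L1*sin(th1) + L2*sin(th1+th2) = 1.1*sin(113 deg) + 0.51*sin(140 deg) = 1.3404

1.3404 m


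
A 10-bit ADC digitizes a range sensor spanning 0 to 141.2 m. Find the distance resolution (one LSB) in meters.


res = range / 2^n = 141.2/2^10 = 141.2/1024 = 0.1379

0.1379 m


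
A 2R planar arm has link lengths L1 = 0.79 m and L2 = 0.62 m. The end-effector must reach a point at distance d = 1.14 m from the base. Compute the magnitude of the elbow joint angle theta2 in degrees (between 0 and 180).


cos(th2) = (d^2 - L1^2 - L2^2)/(2*L1*L2) = (1.14^2 - 0.79^2 - 0.62^2)/(2*0.79*0.62) = 0.29716211
th2 = acos(0.29716211) = 72.7128 deg

72.7128 degrees


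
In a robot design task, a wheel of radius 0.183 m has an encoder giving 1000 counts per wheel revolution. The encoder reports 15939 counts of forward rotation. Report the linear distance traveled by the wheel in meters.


revs = 15939/1000 = 15.939000
d = revs * 2*pi*r = 15.939000 * 2*pi*0.183 = 18.3270

18.3270 m


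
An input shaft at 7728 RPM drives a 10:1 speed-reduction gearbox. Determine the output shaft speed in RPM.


omega_out = omega_in / N = 7728 / 10 = 772.8000

772.8000 RPM


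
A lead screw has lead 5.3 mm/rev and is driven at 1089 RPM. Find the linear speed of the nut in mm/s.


v = lead * (RPM/60) = 5.3*1089/60 = 96.1950

96.1950 mm/s


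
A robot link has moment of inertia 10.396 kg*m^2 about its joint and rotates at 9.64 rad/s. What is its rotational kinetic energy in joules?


KE = (1/2)*I*omega^2 = 0.5*10.396*9.64^2 = 483.0481

483.0481 J


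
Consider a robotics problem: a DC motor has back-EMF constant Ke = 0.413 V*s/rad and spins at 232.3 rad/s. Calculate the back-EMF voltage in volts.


V_emf = Ke * omega = 0.413*232.3 = 95.9399

95.9399 V


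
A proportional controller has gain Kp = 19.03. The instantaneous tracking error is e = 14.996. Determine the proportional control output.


u_P = Kp * e = 19.03 * 14.996 = 285.3739

285.3739


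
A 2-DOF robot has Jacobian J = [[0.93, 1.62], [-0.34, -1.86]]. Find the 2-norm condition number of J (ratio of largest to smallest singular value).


JJ^T eigenvalues: trace(JJ^T) = 7.0645, det(JJ^T) = det(J)^2 = 1.39004100
s_max^2 = (7.0645 + sqrt(44.34699625))/2 = 6.86192702
s_min^2 = (7.0645 - sqrt(44.34699625))/2 = 0.20257298
kappa = s_max/s_min = sqrt(6.86192702/0.20257298) = 5.8201

5.8201


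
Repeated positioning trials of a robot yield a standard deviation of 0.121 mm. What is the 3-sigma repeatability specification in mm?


repeatability = 3*sigma = 3*0.121 = 0.3630

0.3630 mm


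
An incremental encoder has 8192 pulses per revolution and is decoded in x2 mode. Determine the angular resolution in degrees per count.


resolution = 360 / (PPR * 2) = 360 / 16384 = 0.0220

0.0220 degrees


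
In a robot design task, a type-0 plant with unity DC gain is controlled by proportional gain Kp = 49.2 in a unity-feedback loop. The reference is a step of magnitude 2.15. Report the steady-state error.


e_ss = R/(1 + Kp) = 2.15/(1 + 49.2) = 2.15/50.2000 = 0.0428

0.0428


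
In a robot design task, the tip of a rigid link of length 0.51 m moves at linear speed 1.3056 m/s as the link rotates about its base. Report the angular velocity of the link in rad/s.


omega = v / L = 1.3056 / 0.51 = 2.5600

2.5600 rad/s


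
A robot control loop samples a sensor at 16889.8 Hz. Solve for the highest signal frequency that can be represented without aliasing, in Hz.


f_max = f_s/2 = 16889.8/2 = 8444.9000

8444.9000 Hz


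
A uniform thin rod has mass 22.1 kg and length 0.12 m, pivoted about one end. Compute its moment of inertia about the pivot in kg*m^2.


I = (1/3)*m*L^2 = (1/3)*22.1*0.12^2 = 0.1061

0.1061 kg*m^2


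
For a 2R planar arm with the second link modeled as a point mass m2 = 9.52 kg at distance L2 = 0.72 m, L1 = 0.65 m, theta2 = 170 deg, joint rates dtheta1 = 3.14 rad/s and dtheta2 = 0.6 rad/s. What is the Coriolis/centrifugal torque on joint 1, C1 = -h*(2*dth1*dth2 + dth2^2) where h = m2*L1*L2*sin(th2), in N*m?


h = m2*L1*L2*sin(th2) = 9.52*0.65*0.72*sin(170 deg) = 0.773665
C1 = -h*(2*3.14*0.6 + 0.6^2) = -0.773665*4.1280 = -3.1937

-3.1937 N*m


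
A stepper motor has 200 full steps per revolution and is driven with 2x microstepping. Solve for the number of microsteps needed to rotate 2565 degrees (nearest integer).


step_size = 360/(200*2) = 360/400 = 0.900000 deg
n = 2565/(360/400) = 2565*400/360 = 2850

2850 steps


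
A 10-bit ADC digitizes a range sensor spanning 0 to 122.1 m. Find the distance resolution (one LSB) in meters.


res = range / 2^n = 122.1/2^10 = 122.1/1024 = 0.1192

0.1192 m


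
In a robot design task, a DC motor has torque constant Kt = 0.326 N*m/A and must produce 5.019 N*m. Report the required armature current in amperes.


I = tau / Kt = 5.019/0.326 = 15.3957

15.3957 A


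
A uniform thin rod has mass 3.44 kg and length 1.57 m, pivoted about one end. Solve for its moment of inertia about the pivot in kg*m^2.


I = (1/3)*m*L^2 = (1/3)*3.44*1.57^2 = 2.8264

2.8264 kg*m^2


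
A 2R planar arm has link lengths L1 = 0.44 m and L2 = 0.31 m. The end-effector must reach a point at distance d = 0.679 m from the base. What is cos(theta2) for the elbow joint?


cos(th2) = (d^2 - L1^2 - L2^2)/(2*L1*L2) = (0.679^2 - 0.44^2 - 0.31^2)/(2*0.44*0.31) = 0.6281

0.6281


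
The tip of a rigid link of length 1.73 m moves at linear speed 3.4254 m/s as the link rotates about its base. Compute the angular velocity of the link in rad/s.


omega = v / L = 3.4254 / 1.73 = 1.9800

1.9800 rad/s


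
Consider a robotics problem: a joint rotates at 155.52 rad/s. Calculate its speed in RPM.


RPM = 155.52 * 60/(2*pi) = 1485.1066

1485.1066 RPM


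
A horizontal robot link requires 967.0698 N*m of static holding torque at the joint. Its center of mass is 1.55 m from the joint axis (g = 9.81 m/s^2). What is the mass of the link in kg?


m = tau / (g*L) = 967.0698 / (9.81 * 1.55) = 63.6000

63.6000 kg


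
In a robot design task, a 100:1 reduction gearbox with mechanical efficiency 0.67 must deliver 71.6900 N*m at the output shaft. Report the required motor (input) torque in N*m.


tau_in = tau_out / (N * eta) = 71.6900 / (100 * 0.67) = 1.0700

1.0700 N*m


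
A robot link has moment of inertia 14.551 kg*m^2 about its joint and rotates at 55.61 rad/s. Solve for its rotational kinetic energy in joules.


KE = (1/2)*I*omega^2 = 0.5*14.551*55.61^2 = 22499.2808

22499.2808 J


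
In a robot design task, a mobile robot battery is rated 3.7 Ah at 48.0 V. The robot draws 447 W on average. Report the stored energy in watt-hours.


E = capacity * V = 3.7*48.0 = 177.6000

177.6000 Wh


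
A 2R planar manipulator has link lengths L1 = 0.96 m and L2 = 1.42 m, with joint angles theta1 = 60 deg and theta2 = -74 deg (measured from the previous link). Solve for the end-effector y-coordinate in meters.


y = L1*sin(th1) + L2*sin(th1+th2) = 0.96*sin(60 deg) + 1.42*sin(-14 deg) = 0.4879

0.4879 m


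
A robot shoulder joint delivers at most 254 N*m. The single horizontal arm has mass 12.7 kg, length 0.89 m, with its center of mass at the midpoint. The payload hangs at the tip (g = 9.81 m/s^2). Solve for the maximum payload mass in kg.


tau_arm = m_arm*g*(L/2) = 12.7*9.81*0.89/2 = 55.4412 N*m
tau_payload = tau_max - tau_arm = 254 - 55.4412 = 198.5588
m_payload = tau_payload / (g*L) = 198.5588 / (9.81*0.89) = 22.7421

22.7421 kg


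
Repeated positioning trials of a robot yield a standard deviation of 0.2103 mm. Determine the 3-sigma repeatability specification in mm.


repeatability = 3*sigma = 3*0.2103 = 0.6309

0.6309 mm


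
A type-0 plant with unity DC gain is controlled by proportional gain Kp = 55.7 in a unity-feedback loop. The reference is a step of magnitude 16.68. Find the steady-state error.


e_ss = R/(1 + Kp) = 16.68/(1 + 55.7) = 16.68/56.7000 = 0.2942

0.2942


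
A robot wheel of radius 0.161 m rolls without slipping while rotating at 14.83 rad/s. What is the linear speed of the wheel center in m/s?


v = omega * r = 14.83 * 0.161 = 2.3876

2.3876 m/s


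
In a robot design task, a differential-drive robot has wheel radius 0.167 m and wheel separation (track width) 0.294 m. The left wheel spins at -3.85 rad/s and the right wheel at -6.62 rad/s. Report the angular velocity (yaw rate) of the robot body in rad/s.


omega = r*(wR - wL)/L = 0.167*(-6.62 - (-3.85))/0.294 = -1.5734

-1.5734 rad/s


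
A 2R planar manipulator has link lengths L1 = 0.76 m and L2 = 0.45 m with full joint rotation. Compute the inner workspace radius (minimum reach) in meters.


r_min = |L1 - L2| = |0.76 - 0.45| = 0.3100

0.3100 m


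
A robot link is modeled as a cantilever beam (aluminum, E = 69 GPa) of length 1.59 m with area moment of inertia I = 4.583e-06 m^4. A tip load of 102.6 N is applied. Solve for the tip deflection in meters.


delta = F*L^3/(3*E*I) = 102.6*1.59^3/(3*6.900e+10*4.583e-06)
      = 412.4190654/948681 = 4.3473e-04

4.3473e-04 m


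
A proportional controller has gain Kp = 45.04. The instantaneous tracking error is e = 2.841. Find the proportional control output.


u_P = Kp * e = 45.04 * 2.841 = 127.9586

127.9586


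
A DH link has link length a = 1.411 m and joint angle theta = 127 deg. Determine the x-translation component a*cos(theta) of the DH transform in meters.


a*cos(theta) = 1.411*cos(127 deg) = -0.8492

-0.8492 m


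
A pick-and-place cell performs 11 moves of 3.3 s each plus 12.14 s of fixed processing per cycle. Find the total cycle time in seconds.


T = 11*3.3 + 12.14 = 48.4400

48.4400 s


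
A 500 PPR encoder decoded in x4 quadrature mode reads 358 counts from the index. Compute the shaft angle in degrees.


angle = counts * 360 / (PPR*4) = 358 * 360 / 2000 = 64.4400

64.4400 degrees


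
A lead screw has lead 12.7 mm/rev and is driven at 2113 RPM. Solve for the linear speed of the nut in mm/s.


v = lead * (RPM/60) = 12.7*2113/60 = 447.2517

447.2517 mm/s


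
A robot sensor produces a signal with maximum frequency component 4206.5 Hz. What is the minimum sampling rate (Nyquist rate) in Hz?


f_s,min = 2*f_max = 2*4206.5 = 8413.0000

8413.0000 Hz


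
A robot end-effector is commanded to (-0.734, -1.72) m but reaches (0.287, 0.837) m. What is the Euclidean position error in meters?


dx = 0.287 - (-0.734) = 1.0210, dy = 0.837 - (-1.72) = 2.5570
err = sqrt(1.042441 + 6.538249) = 2.7533

2.7533 m


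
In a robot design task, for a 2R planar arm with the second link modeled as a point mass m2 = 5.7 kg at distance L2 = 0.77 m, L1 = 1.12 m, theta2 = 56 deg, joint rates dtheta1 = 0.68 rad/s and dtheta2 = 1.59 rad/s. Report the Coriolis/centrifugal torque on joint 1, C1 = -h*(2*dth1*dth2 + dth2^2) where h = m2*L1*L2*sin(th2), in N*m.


h = m2*L1*L2*sin(th2) = 5.7*1.12*0.77*sin(56 deg) = 4.075283
C1 = -h*(2*0.68*1.59 + 1.59^2) = -4.075283*4.6905 = -19.1151

-19.1151 N*m


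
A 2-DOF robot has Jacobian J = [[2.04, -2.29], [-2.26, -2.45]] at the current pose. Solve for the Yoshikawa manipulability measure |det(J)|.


det(J) = 2.04*-2.45 - (-2.29)*(-2.26) = -10.1734
|det(J)| = 10.1734

10.1734


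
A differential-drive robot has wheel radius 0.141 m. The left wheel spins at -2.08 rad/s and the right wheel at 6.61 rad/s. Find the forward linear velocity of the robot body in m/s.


v = r*(wR + wL)/2 = 0.141*(6.61 + -2.08)/2 = 0.3194

0.3194 m/s


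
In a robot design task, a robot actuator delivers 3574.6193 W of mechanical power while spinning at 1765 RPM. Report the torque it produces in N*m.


omega = 1765 * 2*pi/60 = 184.830368 rad/s
tau = P / omega = 3574.6193 / 184.830368 = 19.3400

19.3400 N*m


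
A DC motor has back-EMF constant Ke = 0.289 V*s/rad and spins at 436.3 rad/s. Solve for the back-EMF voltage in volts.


V_emf = Ke * omega = 0.289*436.3 = 126.0907

126.0907 V


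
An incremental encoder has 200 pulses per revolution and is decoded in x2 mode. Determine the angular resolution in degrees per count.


resolution = 360 / (PPR * 2) = 360 / 400 = 0.9000

0.9000 degrees


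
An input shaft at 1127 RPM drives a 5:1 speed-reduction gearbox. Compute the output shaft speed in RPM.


omega_out = omega_in / N = 1127 / 5 = 225.4000

225.4000 RPM


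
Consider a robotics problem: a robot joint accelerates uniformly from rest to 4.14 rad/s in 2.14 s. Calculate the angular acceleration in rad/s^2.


alpha = delta_omega / t = 4.14 / 2.14 = 1.9346

1.9346 rad/s^2


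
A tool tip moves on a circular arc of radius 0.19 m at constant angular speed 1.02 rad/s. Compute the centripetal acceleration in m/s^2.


a_c = omega^2 * r = 1.02^2 * 0.19 = 0.1977

0.1977 m/s^2


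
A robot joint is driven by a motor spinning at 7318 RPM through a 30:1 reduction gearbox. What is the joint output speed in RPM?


omega_joint = omega_motor / N = 7318 / 30 = 243.9333

243.9333 RPM


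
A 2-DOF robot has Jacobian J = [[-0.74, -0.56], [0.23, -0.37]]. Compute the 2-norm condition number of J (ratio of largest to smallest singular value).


JJ^T eigenvalues: trace(JJ^T) = 1.0510, det(JJ^T) = det(J)^2 = 0.16208676
s_max^2 = (1.0510 + sqrt(0.45625396))/2 = 0.86323287
s_min^2 = (1.0510 - sqrt(0.45625396))/2 = 0.18776713
kappa = s_max/s_min = sqrt(0.86323287/0.18776713) = 2.1441

2.1441


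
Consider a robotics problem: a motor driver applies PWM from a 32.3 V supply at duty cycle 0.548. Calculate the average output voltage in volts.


V_avg = V_supply * D = 32.3*0.548 = 17.7004

17.7004 V


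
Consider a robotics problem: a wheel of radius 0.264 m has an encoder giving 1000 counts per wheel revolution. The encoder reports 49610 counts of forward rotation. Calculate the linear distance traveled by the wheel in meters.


revs = 49610/1000 = 49.610000
d = revs * 2*pi*r = 49.610000 * 2*pi*0.264 = 82.2911

82.2911 m


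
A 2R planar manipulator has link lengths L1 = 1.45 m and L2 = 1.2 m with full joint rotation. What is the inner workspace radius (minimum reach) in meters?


r_min = |L1 - L2| = |1.45 - 1.2| = 0.2500

0.2500 m


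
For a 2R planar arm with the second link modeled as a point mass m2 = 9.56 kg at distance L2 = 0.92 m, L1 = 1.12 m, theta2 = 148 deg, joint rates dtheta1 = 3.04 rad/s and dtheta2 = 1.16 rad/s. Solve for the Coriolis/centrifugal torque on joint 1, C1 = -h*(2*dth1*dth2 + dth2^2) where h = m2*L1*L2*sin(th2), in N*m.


h = m2*L1*L2*sin(th2) = 9.56*1.12*0.92*sin(148 deg) = 5.220035
C1 = -h*(2*3.04*1.16 + 1.16^2) = -5.220035*8.3984 = -43.8399

-43.8399 N*m


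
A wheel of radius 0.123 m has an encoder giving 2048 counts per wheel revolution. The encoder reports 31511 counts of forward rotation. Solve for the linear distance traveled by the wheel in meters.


revs = 31511/2048 = 15.386230
d = revs * 2*pi*r = 15.386230 * 2*pi*0.123 = 11.8910

11.8910 m


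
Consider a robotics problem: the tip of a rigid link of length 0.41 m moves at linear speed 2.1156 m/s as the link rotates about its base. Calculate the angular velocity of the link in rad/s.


omega = v / L = 2.1156 / 0.41 = 5.1600

5.1600 rad/s


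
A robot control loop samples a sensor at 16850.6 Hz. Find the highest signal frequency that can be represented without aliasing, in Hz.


f_max = f_s/2 = 16850.6/2 = 8425.3000

8425.3000 Hz


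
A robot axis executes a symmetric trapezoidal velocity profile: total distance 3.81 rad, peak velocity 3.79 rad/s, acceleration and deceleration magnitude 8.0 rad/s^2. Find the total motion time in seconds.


t_acc = v/a = 3.79/8.0 = 0.473750 s
d_acc = v^2/(2a) = 0.897756 rad (each ramp)
d_cruise = 3.81 - 2*0.897756 = 2.014488 rad
t_cruise = 2.014488/3.79 = 0.531527 s
t_total = 2*0.473750 + 0.531527 = 1.4790

1.4790 s


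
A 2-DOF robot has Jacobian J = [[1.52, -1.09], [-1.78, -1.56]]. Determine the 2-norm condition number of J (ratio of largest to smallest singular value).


JJ^T eigenvalues: trace(JJ^T) = 9.1005, det(JJ^T) = det(J)^2 = 18.58816996
s_max^2 = (9.1005 + sqrt(8.46642041))/2 = 6.00510570
s_min^2 = (9.1005 - sqrt(8.46642041))/2 = 3.09539430
kappa = s_max/s_min = sqrt(6.00510570/3.09539430) = 1.3928

1.3928


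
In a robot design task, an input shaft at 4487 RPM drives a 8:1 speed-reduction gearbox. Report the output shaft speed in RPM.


omega_out = omega_in / N = 4487 / 8 = 560.8750

560.8750 RPM


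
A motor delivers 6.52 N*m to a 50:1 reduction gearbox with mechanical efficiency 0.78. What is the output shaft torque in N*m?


tau_out = tau_in * N * eta = 6.52 * 50 * 0.78 = 254.2800

254.2800 N*m


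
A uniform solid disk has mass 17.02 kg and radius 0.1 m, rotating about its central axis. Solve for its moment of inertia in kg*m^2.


I = (1/2)*m*R^2 = 0.5*17.02*0.1^2 = 0.0851

0.0851 kg*m^2


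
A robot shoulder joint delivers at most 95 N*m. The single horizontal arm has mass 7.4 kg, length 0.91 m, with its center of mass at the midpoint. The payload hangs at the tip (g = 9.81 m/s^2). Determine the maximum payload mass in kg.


tau_arm = m_arm*g*(L/2) = 7.4*9.81*0.91/2 = 33.0303 N*m
tau_payload = tau_max - tau_arm = 95 - 33.0303 = 61.9697
m_payload = tau_payload / (g*L) = 61.9697 / (9.81*0.91) = 6.9418

6.9418 kg


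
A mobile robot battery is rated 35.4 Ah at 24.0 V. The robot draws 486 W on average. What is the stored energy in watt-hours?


E = capacity * V = 35.4*24.0 = 849.6000

849.6000 Wh


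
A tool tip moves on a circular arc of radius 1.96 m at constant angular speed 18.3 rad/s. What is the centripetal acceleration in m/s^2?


a_c = omega^2 * r = 18.3^2 * 1.96 = 656.3844

656.3844 m/s^2


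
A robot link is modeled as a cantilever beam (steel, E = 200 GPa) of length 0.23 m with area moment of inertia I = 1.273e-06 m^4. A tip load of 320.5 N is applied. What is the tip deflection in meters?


delta = F*L^3/(3*E*I) = 320.5*0.23^3/(3*2.000e+11*1.273e-06)
      = 3.8995235/763800 = 5.1054e-06

5.1054e-06 m


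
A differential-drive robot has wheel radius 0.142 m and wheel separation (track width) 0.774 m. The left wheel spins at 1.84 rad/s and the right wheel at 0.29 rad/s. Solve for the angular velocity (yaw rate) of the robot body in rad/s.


omega = r*(wR - wL)/L = 0.142*(0.29 - (1.84))/0.774 = -0.2844

-0.2844 rad/s


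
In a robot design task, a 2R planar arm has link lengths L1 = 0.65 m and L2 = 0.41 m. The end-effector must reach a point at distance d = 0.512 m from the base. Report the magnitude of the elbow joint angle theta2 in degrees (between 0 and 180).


cos(th2) = (d^2 - L1^2 - L2^2)/(2*L1*L2) = (0.512^2 - 0.65^2 - 0.41^2)/(2*0.65*0.41) = -0.61624015
th2 = acos(-0.61624015) = 128.0421 deg

128.0421 degrees


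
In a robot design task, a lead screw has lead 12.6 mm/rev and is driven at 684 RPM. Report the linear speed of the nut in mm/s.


v = lead * (RPM/60) = 12.6*684/60 = 143.6400

143.6400 mm/s


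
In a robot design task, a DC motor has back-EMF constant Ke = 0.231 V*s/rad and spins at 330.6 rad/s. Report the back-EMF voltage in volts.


V_emf = Ke * omega = 0.231*330.6 = 76.3686

76.3686 V


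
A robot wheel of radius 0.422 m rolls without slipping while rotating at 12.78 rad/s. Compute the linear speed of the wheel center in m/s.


v = omega * r = 12.78 * 0.422 = 5.3932

5.3932 m/s


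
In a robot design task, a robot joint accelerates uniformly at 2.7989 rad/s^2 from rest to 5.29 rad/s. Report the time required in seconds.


t = delta_omega / alpha = 5.29 / 2.7989 = 1.8900

1.8900 s


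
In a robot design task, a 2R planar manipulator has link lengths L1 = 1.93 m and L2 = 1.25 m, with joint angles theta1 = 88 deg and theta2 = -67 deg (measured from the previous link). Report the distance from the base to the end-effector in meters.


x = L1*cos(th1) + L2*cos(th1+th2) = 1.234332
y = L1*sin(th1) + L2*sin(th1+th2) = 2.376784
d = sqrt(x^2 + y^2) = sqrt(1.523575 + 5.649102) = 2.6782

2.6782 m


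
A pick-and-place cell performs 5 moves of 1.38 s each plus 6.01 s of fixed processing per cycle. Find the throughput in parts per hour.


T_cycle = 5*1.38 + 6.01 = 12.9100 s
rate = 3600/T = 278.8536

278.8536 parts/hour


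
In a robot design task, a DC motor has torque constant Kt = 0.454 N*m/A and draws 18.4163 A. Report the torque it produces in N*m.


tau = Kt * I = 0.454*18.4163 = 8.3610

8.3610 N*m


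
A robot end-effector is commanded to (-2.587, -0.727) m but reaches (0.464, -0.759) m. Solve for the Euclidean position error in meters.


dx = 0.464 - (-2.587) = 3.0510, dy = -0.759 - (-0.727) = -0.0320
err = sqrt(9.308601 + 0.001024) = 3.0512

3.0512 m


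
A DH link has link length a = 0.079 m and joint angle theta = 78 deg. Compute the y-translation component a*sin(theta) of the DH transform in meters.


a*sin(theta) = 0.079*sin(78 deg) = 0.0773

0.0773 m


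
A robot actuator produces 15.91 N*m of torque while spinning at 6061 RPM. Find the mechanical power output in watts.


omega = 6061 * 2*pi/60 = 634.706436 rad/s
P = tau * omega = 15.91 * 634.706436 = 10098.1794

10098.1794 W


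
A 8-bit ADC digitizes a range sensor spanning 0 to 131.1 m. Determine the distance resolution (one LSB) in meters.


res = range / 2^n = 131.1/2^8 = 131.1/256 = 0.5121

0.5121 m


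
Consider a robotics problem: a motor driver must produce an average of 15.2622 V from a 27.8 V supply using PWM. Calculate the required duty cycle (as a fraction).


D = V_avg/V_supply = 15.2622/27.8 = 0.5490

0.5490


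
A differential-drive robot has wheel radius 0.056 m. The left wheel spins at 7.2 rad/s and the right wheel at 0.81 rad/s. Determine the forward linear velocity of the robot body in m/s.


v = r*(wR + wL)/2 = 0.056*(0.81 + 7.2)/2 = 0.2243

0.2243 m/s


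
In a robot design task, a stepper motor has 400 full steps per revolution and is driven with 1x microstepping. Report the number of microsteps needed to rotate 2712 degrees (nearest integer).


step_size = 360/(400*1) = 360/400 = 0.900000 deg
n = 2712/(360/400) = 2712*400/360 = 3013.3333 -> 3013

3013 steps


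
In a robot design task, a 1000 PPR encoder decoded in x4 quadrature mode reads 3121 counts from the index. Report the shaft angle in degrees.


angle = counts * 360 / (PPR*4) = 3121 * 360 / 4000 = 280.8900

280.8900 degrees


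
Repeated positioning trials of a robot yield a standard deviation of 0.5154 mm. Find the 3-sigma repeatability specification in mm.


repeatability = 3*sigma = 3*0.5154 = 1.5462

1.5462 mm


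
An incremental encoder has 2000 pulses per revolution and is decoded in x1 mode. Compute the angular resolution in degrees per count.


resolution = 360 / (PPR * 1) = 360 / 2000 = 0.1800

0.1800 degrees


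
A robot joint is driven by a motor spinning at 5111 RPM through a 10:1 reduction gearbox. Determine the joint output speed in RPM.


omega_joint = omega_motor / N = 5111 / 10 = 511.1000

511.1000 RPM


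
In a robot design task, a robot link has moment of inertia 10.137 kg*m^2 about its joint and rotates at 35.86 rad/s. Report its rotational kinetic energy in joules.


KE = (1/2)*I*omega^2 = 0.5*10.137*35.86^2 = 6517.7849

6517.7849 J


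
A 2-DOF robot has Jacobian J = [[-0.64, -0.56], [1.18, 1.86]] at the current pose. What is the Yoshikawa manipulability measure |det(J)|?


det(J) = -0.64*1.86 - (-0.56)*(1.18) = -0.5296
|det(J)| = 0.5296

0.5296


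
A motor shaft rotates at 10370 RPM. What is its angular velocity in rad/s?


omega = 10370 * 2*pi/60 = 1085.9439

1085.9439 rad/s
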